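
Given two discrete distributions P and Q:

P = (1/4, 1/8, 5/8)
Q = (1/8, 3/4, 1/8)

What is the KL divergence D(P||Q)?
D(P||Q) = Σ P(i) log₂(P(i)/Q(i))
  i=0: (1/4) × log₂((1/4)/(1/8)) = (1/4) × log₂(2) = 0.2500
  i=1: (1/8) × log₂((1/8)/(3/4)) = (1/8) × log₂(1/6) = -0.3231
  i=2: (5/8) × log₂((5/8)/(1/8)) = (5/8) × log₂(5) = 1.4512
D(P||Q) = 0.2500 - 0.3231 + 1.4512
  = 1.3781 bits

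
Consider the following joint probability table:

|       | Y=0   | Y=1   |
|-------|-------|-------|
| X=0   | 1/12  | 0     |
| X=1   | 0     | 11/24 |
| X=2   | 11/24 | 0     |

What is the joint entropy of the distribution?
H(X,Y) = -Σ P(X,Y) log₂ P(X,Y), summed over the non-zero cells:
H(X,Y) = -[(1/12)·log₂(1/12) + (11/24)·log₂(11/24) + (11/24)·log₂(11/24)]
  = 0.2987 + 0.5159 + 0.5159
  = 1.3305 bits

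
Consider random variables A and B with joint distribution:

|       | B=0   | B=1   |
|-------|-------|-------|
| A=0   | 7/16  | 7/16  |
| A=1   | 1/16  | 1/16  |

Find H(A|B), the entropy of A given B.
Marginal P(B) (column sums):
  P(B=0) = 7/16 + 1/16 = 1/2
  P(B=1) = 7/16 + 1/16 = 1/2

H(A|B) = -Σ P(A,B)·log₂ P(A|B), where P(A|B) = P(A,B) / P(B)
  (A=0,B=0): P(A|B) = (7/16)/(1/2) = 7/8;  -(7/16)·log₂(7/8) = 0.0843
  (A=0,B=1): P(A|B) = (7/16)/(1/2) = 7/8;  -(7/16)·log₂(7/8) = 0.0843
  (A=1,B=0): P(A|B) = (1/16)/(1/2) = 1/8;  -(1/16)·log₂(1/8) = 0.1875
  (A=1,B=1): P(A|B) = (1/16)/(1/2) = 1/8;  -(1/16)·log₂(1/8) = 0.1875
H(A|B) = 0.0843 + 0.0843 + 0.1875 + 0.1875
  = 0.5436 bits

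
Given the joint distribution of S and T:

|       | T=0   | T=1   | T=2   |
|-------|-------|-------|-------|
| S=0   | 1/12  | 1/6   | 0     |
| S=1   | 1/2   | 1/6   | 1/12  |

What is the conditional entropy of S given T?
Marginal P(T) (column sums):
  P(T=0) = 1/12 + 1/2 = 7/12
  P(T=1) = 1/6 + 1/6 = 1/3
  P(T=2) = 0 + 1/12 = 1/12

H(S|T) = -Σ P(S,T)·log₂ P(S|T), where P(S|T) = P(S,T) / P(T)
  (cells with P(S,T) = 0 contribute 0)
  (S=0,T=0): P(S|T) = (1/12)/(7/12) = 1/7;  -(1/12)·log₂(1/7) = 0.2339
  (S=0,T=1): P(S|T) = (1/6)/(1/3) = 1/2;  -(1/6)·log₂(1/2) = 0.1667
  (S=1,T=0): P(S|T) = (1/2)/(7/12) = 6/7;  -(1/2)·log₂(6/7) = 0.1112
  (S=1,T=1): P(S|T) = (1/6)/(1/3) = 1/2;  -(1/6)·log₂(1/2) = 0.1667
  (S=1,T=2): P(S|T) = (1/12)/(1/12) = 1;  -(1/12)·log₂(1) = 0.0000
H(S|T) = 0.2339 + 0.1667 + 0.1112 + 0.1667 + 0.0000
  = 0.6785 bits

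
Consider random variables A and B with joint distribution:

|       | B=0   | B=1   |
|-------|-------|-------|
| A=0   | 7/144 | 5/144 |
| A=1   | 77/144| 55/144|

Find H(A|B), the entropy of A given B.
Marginal P(B) (column sums):
  P(B=0) = 7/144 + 77/144 = 7/12
  P(B=1) = 5/144 + 55/144 = 5/12

H(A|B) = -Σ P(A,B)·log₂ P(A|B), where P(A|B) = P(A,B) / P(B)
  (A=0,B=0): P(A|B) = (7/144)/(7/12) = 1/12;  -(7/144)·log₂(1/12) = 0.1743
  (A=0,B=1): P(A|B) = (5/144)/(5/12) = 1/12;  -(5/144)·log₂(1/12) = 0.1245
  (A=1,B=0): P(A|B) = (77/144)/(7/12) = 11/12;  -(77/144)·log₂(11/12) = 0.0671
  (A=1,B=1): P(A|B) = (55/144)/(5/12) = 11/12;  -(55/144)·log₂(11/12) = 0.0479
H(A|B) = 0.1743 + 0.1245 + 0.0671 + 0.0479
  = 0.4138 bits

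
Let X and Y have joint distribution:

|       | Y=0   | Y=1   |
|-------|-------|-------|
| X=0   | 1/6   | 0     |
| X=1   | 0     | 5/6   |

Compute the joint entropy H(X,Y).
H(X,Y) = -Σ P(X,Y) log₂ P(X,Y), summed over the non-zero cells:
H(X,Y) = -[(1/6)·log₂(1/6) + (5/6)·log₂(5/6)]
  = 0.4308 + 0.2192
  = 0.6500 bits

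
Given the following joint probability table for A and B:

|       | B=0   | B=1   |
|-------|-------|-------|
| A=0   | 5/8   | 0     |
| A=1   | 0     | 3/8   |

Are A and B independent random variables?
Marginal P(A) (row sums):
  P(A=0) = 5/8 + 0 = 5/8
  P(A=1) = 0 + 3/8 = 3/8
Marginal P(B) (column sums):
  P(B=0) = 5/8 + 0 = 5/8
  P(B=1) = 0 + 3/8 = 3/8

A and B are independent iff P(A=i,B=j) = P(A=i)·P(B=j) for every cell.
  P(A=0)·P(B=0) = 5/8 × 5/8 = 25/64, but P(A=0,B=0) = 5/8 ✗

No, A and B are not independent. Quantitatively, I(A;B) > 0:

H(A) = -[(5/8)·log₂(5/8) + (3/8)·log₂(3/8)]
  = 0.4238 + 0.5306
  = 0.9544 bits
H(B) = -[(5/8)·log₂(5/8) + (3/8)·log₂(3/8)]
  = 0.4238 + 0.5306
  = 0.9544 bits
H(A,B) = -[(5/8)·log₂(5/8) + (3/8)·log₂(3/8)]
  = 0.4238 + 0.5306
  = 0.9544 bits
I(A;B) = H(A) + H(B) - H(A,B) = 0.9544 + 0.9544 - 0.9544 = 0.9544 bits > 0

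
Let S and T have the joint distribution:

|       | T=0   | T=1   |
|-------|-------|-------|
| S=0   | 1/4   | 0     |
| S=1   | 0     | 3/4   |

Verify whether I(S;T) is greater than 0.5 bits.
Marginal P(S) (row sums):
  P(S=0) = 1/4 + 0 = 1/4
  P(S=1) = 0 + 3/4 = 3/4
Marginal P(T) (column sums):
  P(T=0) = 1/4 + 0 = 1/4
  P(T=1) = 0 + 3/4 = 3/4

H(S) = -[(1/4)·log₂(1/4) + (3/4)·log₂(3/4)]
  = 0.5000 + 0.3113
  = 0.8113 bits
H(T) = -[(1/4)·log₂(1/4) + (3/4)·log₂(3/4)]
  = 0.5000 + 0.3113
  = 0.8113 bits
H(S,T) = -[(1/4)·log₂(1/4) + (3/4)·log₂(3/4)]
  = 0.5000 + 0.3113
  = 0.8113 bits

I(S;T) = H(S) + H(T) - H(S,T)
  = 0.8113 + 0.8113 - 0.8113
  = 0.8113 bits

Yes. I(S;T) = 0.8113 bits, which is > 0.5 bits.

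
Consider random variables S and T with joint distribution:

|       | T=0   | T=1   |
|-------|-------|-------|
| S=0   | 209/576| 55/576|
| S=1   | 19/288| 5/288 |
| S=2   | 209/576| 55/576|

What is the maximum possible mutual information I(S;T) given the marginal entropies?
The upper bound on mutual information is I(S;T) ≤ min(H(S), H(T)).

Marginal P(S) (row sums):
  P(S=0) = 209/576 + 55/576 = 11/24
  P(S=1) = 19/288 + 5/288 = 1/12
  P(S=2) = 209/576 + 55/576 = 11/24
Marginal P(T) (column sums):
  P(T=0) = 209/576 + 19/288 + 209/576 = 19/24
  P(T=1) = 55/576 + 5/288 + 55/576 = 5/24

H(S) = -[(11/24)·log₂(11/24) + (1/12)·log₂(1/12) + (11/24)·log₂(11/24)]
  = 0.5159 + 0.2987 + 0.5159
  = 1.3305 bits
H(T) = -[(19/24)·log₂(19/24) + (5/24)·log₂(5/24)]
  = 0.2668 + 0.4715
  = 0.7383 bits

Maximum possible I(S;T) = min(1.3305, 0.7383) = 0.7383 bits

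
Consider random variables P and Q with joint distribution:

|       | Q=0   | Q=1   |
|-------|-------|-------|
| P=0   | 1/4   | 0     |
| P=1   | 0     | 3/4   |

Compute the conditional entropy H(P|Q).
Marginal P(Q) (column sums):
  P(Q=0) = 1/4 + 0 = 1/4
  P(Q=1) = 0 + 3/4 = 3/4

H(P|Q) = -Σ P(P,Q)·log₂ P(P|Q), where P(P|Q) = P(P,Q) / P(Q)
  (cells with P(P,Q) = 0 contribute 0)
  (P=0,Q=0): P(P|Q) = (1/4)/(1/4) = 1;  -(1/4)·log₂(1) = 0.0000
  (P=1,Q=1): P(P|Q) = (3/4)/(3/4) = 1;  -(3/4)·log₂(1) = 0.0000
H(P|Q) = 0.0000 + 0.0000
  = 0.0000 bits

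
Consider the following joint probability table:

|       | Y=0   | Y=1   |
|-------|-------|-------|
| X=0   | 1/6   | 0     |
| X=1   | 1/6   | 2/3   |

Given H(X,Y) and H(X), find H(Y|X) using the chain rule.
From the chain rule: H(X,Y) = H(X) + H(Y|X)
Therefore: H(Y|X) = H(X,Y) - H(X)

H(X,Y) = -[(1/6)·log₂(1/6) + (1/6)·log₂(1/6) + (2/3)·log₂(2/3)]
  = 0.4308 + 0.4308 + 0.3900
  = 1.2516 bits
Marginal P(X) (row sums):
  P(X=0) = 1/6 + 0 = 1/6
  P(X=1) = 1/6 + 2/3 = 5/6
H(X) = -[(1/6)·log₂(1/6) + (5/6)·log₂(5/6)]
  = 0.4308 + 0.2192
  = 0.6500 bits

H(Y|X) = 1.2516 - 0.6500 = 0.6016 bits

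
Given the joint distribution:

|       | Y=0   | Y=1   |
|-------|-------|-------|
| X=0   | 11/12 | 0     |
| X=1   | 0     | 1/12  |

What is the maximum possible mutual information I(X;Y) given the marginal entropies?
The upper bound on mutual information is I(X;Y) ≤ min(H(X), H(Y)).

Marginal P(X) (row sums):
  P(X=0) = 11/12 + 0 = 11/12
  P(X=1) = 0 + 1/12 = 1/12
Marginal P(Y) (column sums):
  P(Y=0) = 11/12 + 0 = 11/12
  P(Y=1) = 0 + 1/12 = 1/12

H(X) = -[(11/12)·log₂(11/12) + (1/12)·log₂(1/12)]
  = 0.1151 + 0.2987
  = 0.4138 bits
H(Y) = -[(11/12)·log₂(11/12) + (1/12)·log₂(1/12)]
  = 0.1151 + 0.2987
  = 0.4138 bits

Maximum possible I(X;Y) = min(0.4138, 0.4138) = 0.4138 bits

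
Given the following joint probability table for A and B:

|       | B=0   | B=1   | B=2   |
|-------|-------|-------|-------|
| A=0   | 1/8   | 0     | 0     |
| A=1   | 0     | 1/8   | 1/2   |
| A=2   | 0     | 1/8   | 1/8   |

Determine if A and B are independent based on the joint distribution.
Marginal P(A) (row sums):
  P(A=0) = 1/8 + 0 + 0 = 1/8
  P(A=1) = 0 + 1/8 + 1/2 = 5/8
  P(A=2) = 0 + 1/8 + 1/8 = 1/4
Marginal P(B) (column sums):
  P(B=0) = 1/8 + 0 + 0 = 1/8
  P(B=1) = 0 + 1/8 + 1/8 = 1/4
  P(B=2) = 0 + 1/2 + 1/8 = 5/8

A and B are independent iff P(A=i,B=j) = P(A=i)·P(B=j) for every cell.
  P(A=0)·P(B=0) = 1/8 × 1/8 = 1/64, but P(A=0,B=0) = 1/8 ✗

No, A and B are not independent. Quantitatively, I(A;B) > 0:

H(A) = -[(1/8)·log₂(1/8) + (5/8)·log₂(5/8) + (1/4)·log₂(1/4)]
  = 0.3750 + 0.4238 + 0.5000
  = 1.2988 bits
H(B) = -[(1/8)·log₂(1/8) + (1/4)·log₂(1/4) + (5/8)·log₂(5/8)]
  = 0.3750 + 0.5000 + 0.4238
  = 1.2988 bits
H(A,B) = -[(1/8)·log₂(1/8) + (1/8)·log₂(1/8) + (1/2)·log₂(1/2) + (1/8)·log₂(1/8) + (1/8)·log₂(1/8)]
  = 0.3750 + 0.3750 + 0.5000 + 0.3750 + 0.3750
  = 2.0000 bits
I(A;B) = H(A) + H(B) - H(A,B) = 1.2988 + 1.2988 - 2.0000 = 0.5976 bits > 0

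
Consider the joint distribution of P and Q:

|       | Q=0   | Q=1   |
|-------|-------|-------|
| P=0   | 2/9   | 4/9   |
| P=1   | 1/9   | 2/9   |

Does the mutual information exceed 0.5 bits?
Marginal P(P) (row sums):
  P(P=0) = 2/9 + 4/9 = 2/3
  P(P=1) = 1/9 + 2/9 = 1/3
Marginal P(Q) (column sums):
  P(Q=0) = 2/9 + 1/9 = 1/3
  P(Q=1) = 4/9 + 2/9 = 2/3

H(P) = -[(2/3)·log₂(2/3) + (1/3)·log₂(1/3)]
  = 0.3900 + 0.5283
  = 0.9183 bits
H(Q) = -[(1/3)·log₂(1/3) + (2/3)·log₂(2/3)]
  = 0.5283 + 0.3900
  = 0.9183 bits
H(P,Q) = -[(2/9)·log₂(2/9) + (4/9)·log₂(4/9) + (1/9)·log₂(1/9) + (2/9)·log₂(2/9)]
  = 0.4822 + 0.5200 + 0.3522 + 0.4822
  = 1.8366 bits

I(P;Q) = H(P) + H(Q) - H(P,Q)
  = 0.9183 + 0.9183 - 1.8366
  = 0.0000 bits

No. I(P;Q) = 0.0000 bits, which is ≤ 0.5 bits.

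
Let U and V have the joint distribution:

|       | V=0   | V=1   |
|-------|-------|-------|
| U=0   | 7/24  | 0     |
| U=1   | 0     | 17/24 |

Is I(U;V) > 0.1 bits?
Marginal P(U) (row sums):
  P(U=0) = 7/24 + 0 = 7/24
  P(U=1) = 0 + 17/24 = 17/24
Marginal P(V) (column sums):
  P(V=0) = 7/24 + 0 = 7/24
  P(V=1) = 0 + 17/24 = 17/24

H(U) = -[(7/24)·log₂(7/24) + (17/24)·log₂(17/24)]
  = 0.5185 + 0.3524
  = 0.8709 bits
H(V) = -[(7/24)·log₂(7/24) + (17/24)·log₂(17/24)]
  = 0.5185 + 0.3524
  = 0.8709 bits
H(U,V) = -[(7/24)·log₂(7/24) + (17/24)·log₂(17/24)]
  = 0.5185 + 0.3524
  = 0.8709 bits

I(U;V) = H(U) + H(V) - H(U,V)
  = 0.8709 + 0.8709 - 0.8709
  = 0.8709 bits

Yes. I(U;V) = 0.8709 bits, which is > 0.1 bits.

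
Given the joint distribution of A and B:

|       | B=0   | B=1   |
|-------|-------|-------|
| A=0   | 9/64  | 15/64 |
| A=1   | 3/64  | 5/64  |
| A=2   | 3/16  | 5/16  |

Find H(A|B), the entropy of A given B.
Marginal P(B) (column sums):
  P(B=0) = 9/64 + 3/64 + 3/16 = 3/8
  P(B=1) = 15/64 + 5/64 + 5/16 = 5/8

H(A|B) = -Σ P(A,B)·log₂ P(A|B), where P(A|B) = P(A,B) / P(B)
  (A=0,B=0): P(A|B) = (9/64)/(3/8) = 3/8;  -(9/64)·log₂(3/8) = 0.1990
  (A=0,B=1): P(A|B) = (15/64)/(5/8) = 3/8;  -(15/64)·log₂(3/8) = 0.3316
  (A=1,B=0): P(A|B) = (3/64)/(3/8) = 1/8;  -(3/64)·log₂(1/8) = 0.1406
  (A=1,B=1): P(A|B) = (5/64)/(5/8) = 1/8;  -(5/64)·log₂(1/8) = 0.2344
  (A=2,B=0): P(A|B) = (3/16)/(3/8) = 1/2;  -(3/16)·log₂(1/2) = 0.1875
  (A=2,B=1): P(A|B) = (5/16)/(5/8) = 1/2;  -(5/16)·log₂(1/2) = 0.3125
H(A|B) = 0.1990 + 0.3316 + 0.1406 + 0.2344 + 0.1875 + 0.3125
  = 1.4056 bits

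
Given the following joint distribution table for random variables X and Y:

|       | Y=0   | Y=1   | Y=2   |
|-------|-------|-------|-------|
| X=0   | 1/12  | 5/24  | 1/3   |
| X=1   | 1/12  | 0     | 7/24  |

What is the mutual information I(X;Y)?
Marginal P(X) (row sums):
  P(X=0) = 1/12 + 5/24 + 1/3 = 5/8
  P(X=1) = 1/12 + 0 + 7/24 = 3/8
Marginal P(Y) (column sums):
  P(Y=0) = 1/12 + 1/12 = 1/6
  P(Y=1) = 5/24 + 0 = 5/24
  P(Y=2) = 1/3 + 7/24 = 5/8

H(X) = -[(5/8)·log₂(5/8) + (3/8)·log₂(3/8)]
  = 0.4238 + 0.5306
  = 0.9544 bits
H(Y) = -[(1/6)·log₂(1/6) + (5/24)·log₂(5/24) + (5/8)·log₂(5/8)]
  = 0.4308 + 0.4715 + 0.4238
  = 1.3261 bits
H(X,Y) = -[(1/12)·log₂(1/12) + (5/24)·log₂(5/24) + (1/3)·log₂(1/3) + (1/12)·log₂(1/12) + (7/24)·log₂(7/24)]
  = 0.2987 + 0.4715 + 0.5283 + 0.2987 + 0.5185
  = 2.1157 bits

I(X;Y) = H(X) + H(Y) - H(X,Y)
  = 0.9544 + 1.3261 - 2.1157
  = 0.1648 bits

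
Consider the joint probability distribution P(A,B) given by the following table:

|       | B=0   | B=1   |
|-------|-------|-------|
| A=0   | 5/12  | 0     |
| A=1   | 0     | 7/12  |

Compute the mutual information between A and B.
Marginal P(A) (row sums):
  P(A=0) = 5/12 + 0 = 5/12
  P(A=1) = 0 + 7/12 = 7/12
Marginal P(B) (column sums):
  P(B=0) = 5/12 + 0 = 5/12
  P(B=1) = 0 + 7/12 = 7/12

H(A) = -[(5/12)·log₂(5/12) + (7/12)·log₂(7/12)]
  = 0.5263 + 0.4536
  = 0.9799 bits
H(B) = -[(5/12)·log₂(5/12) + (7/12)·log₂(7/12)]
  = 0.5263 + 0.4536
  = 0.9799 bits
H(A,B) = -[(5/12)·log₂(5/12) + (7/12)·log₂(7/12)]
  = 0.5263 + 0.4536
  = 0.9799 bits

I(A;B) = H(A) + H(B) - H(A,B)
  = 0.9799 + 0.9799 - 0.9799
  = 0.9799 bits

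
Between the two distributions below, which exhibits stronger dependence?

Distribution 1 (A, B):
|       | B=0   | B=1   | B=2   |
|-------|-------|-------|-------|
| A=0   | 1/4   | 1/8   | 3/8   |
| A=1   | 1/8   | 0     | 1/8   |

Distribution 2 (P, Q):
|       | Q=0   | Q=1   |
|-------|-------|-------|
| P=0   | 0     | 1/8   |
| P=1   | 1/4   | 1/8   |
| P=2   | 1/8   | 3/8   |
Distribution 1 (A, B):
Marginal P(A) (row sums):
  P(A=0) = 1/4 + 1/8 + 3/8 = 3/4
  P(A=1) = 1/8 + 0 + 1/8 = 1/4
Marginal P(B) (column sums):
  P(B=0) = 1/4 + 1/8 = 3/8
  P(B=1) = 1/8 + 0 = 1/8
  P(B=2) = 3/8 + 1/8 = 1/2

H(A) = -[(3/4)·log₂(3/4) + (1/4)·log₂(1/4)]
  = 0.3113 + 0.5000
  = 0.8113 bits
H(B) = -[(3/8)·log₂(3/8) + (1/8)·log₂(1/8) + (1/2)·log₂(1/2)]
  = 0.5306 + 0.3750 + 0.5000
  = 1.4056 bits
H(A,B) = -[(1/4)·log₂(1/4) + (1/8)·log₂(1/8) + (3/8)·log₂(3/8) + (1/8)·log₂(1/8) + (1/8)·log₂(1/8)]
  = 0.5000 + 0.3750 + 0.5306 + 0.3750 + 0.3750
  = 2.1556 bits

I(A;B) = H(A) + H(B) - H(A,B)
  = 0.8113 + 1.4056 - 2.1556
  = 0.0613 bits

Distribution 2 (P, Q):
Marginal P(P) (row sums):
  P(P=0) = 0 + 1/8 = 1/8
  P(P=1) = 1/4 + 1/8 = 3/8
  P(P=2) = 1/8 + 3/8 = 1/2
Marginal P(Q) (column sums):
  P(Q=0) = 0 + 1/4 + 1/8 = 3/8
  P(Q=1) = 1/8 + 1/8 + 3/8 = 5/8

H(P) = -[(1/8)·log₂(1/8) + (3/8)·log₂(3/8) + (1/2)·log₂(1/2)]
  = 0.3750 + 0.5306 + 0.5000
  = 1.4056 bits
H(Q) = -[(3/8)·log₂(3/8) + (5/8)·log₂(5/8)]
  = 0.5306 + 0.4238
  = 0.9544 bits
H(P,Q) = -[(1/8)·log₂(1/8) + (1/4)·log₂(1/4) + (1/8)·log₂(1/8) + (1/8)·log₂(1/8) + (3/8)·log₂(3/8)]
  = 0.3750 + 0.5000 + 0.3750 + 0.3750 + 0.5306
  = 2.1556 bits

I(P;Q) = H(P) + H(Q) - H(P,Q)
  = 1.4056 + 0.9544 - 2.1556
  = 0.2044 bits

I(P;Q) = 0.2044 bits > I(A;B) = 0.0613 bits, so (P, Q) has the higher mutual information (stronger dependence).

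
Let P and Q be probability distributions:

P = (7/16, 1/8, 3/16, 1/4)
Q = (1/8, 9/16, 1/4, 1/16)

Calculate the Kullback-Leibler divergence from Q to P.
D(P||Q) = Σ P(i) log₂(P(i)/Q(i))
  i=0: (7/16) × log₂((7/16)/(1/8)) = (7/16) × log₂(7/2) = 0.7907
  i=1: (1/8) × log₂((1/8)/(9/16)) = (1/8) × log₂(2/9) = -0.2712
  i=2: (3/16) × log₂((3/16)/(1/4)) = (3/16) × log₂(3/4) = -0.0778
  i=3: (1/4) × log₂((1/4)/(1/16)) = (1/4) × log₂(4) = 0.5000
D(P||Q) = 0.7907 - 0.2712 - 0.0778 + 0.5000
  = 0.9417 bits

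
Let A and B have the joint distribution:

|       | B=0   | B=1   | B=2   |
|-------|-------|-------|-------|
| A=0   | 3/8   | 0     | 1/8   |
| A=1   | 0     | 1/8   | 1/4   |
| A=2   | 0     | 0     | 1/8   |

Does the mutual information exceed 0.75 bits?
Marginal P(A) (row sums):
  P(A=0) = 3/8 + 0 + 1/8 = 1/2
  P(A=1) = 0 + 1/8 + 1/4 = 3/8
  P(A=2) = 0 + 0 + 1/8 = 1/8
Marginal P(B) (column sums):
  P(B=0) = 3/8 + 0 + 0 = 3/8
  P(B=1) = 0 + 1/8 + 0 = 1/8
  P(B=2) = 1/8 + 1/4 + 1/8 = 1/2

H(A) = -[(1/2)·log₂(1/2) + (3/8)·log₂(3/8) + (1/8)·log₂(1/8)]
  = 0.5000 + 0.5306 + 0.3750
  = 1.4056 bits
H(B) = -[(3/8)·log₂(3/8) + (1/8)·log₂(1/8) + (1/2)·log₂(1/2)]
  = 0.5306 + 0.3750 + 0.5000
  = 1.4056 bits
H(A,B) = -[(3/8)·log₂(3/8) + (1/8)·log₂(1/8) + (1/8)·log₂(1/8) + (1/4)·log₂(1/4) + (1/8)·log₂(1/8)]
  = 0.5306 + 0.3750 + 0.3750 + 0.5000 + 0.3750
  = 2.1556 bits

I(A;B) = H(A) + H(B) - H(A,B)
  = 1.4056 + 1.4056 - 2.1556
  = 0.6556 bits

No. I(A;B) = 0.6556 bits, which is ≤ 0.75 bits.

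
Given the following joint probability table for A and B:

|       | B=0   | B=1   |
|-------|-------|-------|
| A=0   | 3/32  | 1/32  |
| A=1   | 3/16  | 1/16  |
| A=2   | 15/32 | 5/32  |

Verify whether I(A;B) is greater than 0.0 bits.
Marginal P(A) (row sums):
  P(A=0) = 3/32 + 1/32 = 1/8
  P(A=1) = 3/16 + 1/16 = 1/4
  P(A=2) = 15/32 + 5/32 = 5/8
Marginal P(B) (column sums):
  P(B=0) = 3/32 + 3/16 + 15/32 = 3/4
  P(B=1) = 1/32 + 1/16 + 5/32 = 1/4

H(A) = -[(1/8)·log₂(1/8) + (1/4)·log₂(1/4) + (5/8)·log₂(5/8)]
  = 0.3750 + 0.5000 + 0.4238
  = 1.2988 bits
H(B) = -[(3/4)·log₂(3/4) + (1/4)·log₂(1/4)]
  = 0.3113 + 0.5000
  = 0.8113 bits
H(A,B) = -[(3/32)·log₂(3/32) + (1/32)·log₂(1/32) + (3/16)·log₂(3/16) + (1/16)·log₂(1/16) + (15/32)·log₂(15/32) + (5/32)·log₂(5/32)]
  = 0.3202 + 0.1563 + 0.4528 + 0.2500 + 0.5124 + 0.4184
  = 2.1101 bits

I(A;B) = H(A) + H(B) - H(A,B)
  = 1.2988 + 0.8113 - 2.1101
  = 0.0000 bits

No. I(A;B) = 0.0000 bits, which is ≤ 0.0 bits.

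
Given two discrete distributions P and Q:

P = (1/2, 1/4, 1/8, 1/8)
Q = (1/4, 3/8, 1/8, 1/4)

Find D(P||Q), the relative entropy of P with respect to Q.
D(P||Q) = Σ P(i) log₂(P(i)/Q(i))
  i=0: (1/2) × log₂((1/2)/(1/4)) = (1/2) × log₂(2) = 0.5000
  i=1: (1/4) × log₂((1/4)/(3/8)) = (1/4) × log₂(2/3) = -0.1462
  i=2: (1/8) × log₂((1/8)/(1/8)) = (1/8) × log₂(1) = 0.0000
  i=3: (1/8) × log₂((1/8)/(1/4)) = (1/8) × log₂(1/2) = -0.1250
D(P||Q) = 0.5000 - 0.1462 + 0.0000 - 0.1250
  = 0.2288 bits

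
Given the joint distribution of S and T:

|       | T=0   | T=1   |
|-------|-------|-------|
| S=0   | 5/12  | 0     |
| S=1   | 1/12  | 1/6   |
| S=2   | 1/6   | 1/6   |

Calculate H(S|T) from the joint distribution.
Marginal P(T) (column sums):
  P(T=0) = 5/12 + 1/12 + 1/6 = 2/3
  P(T=1) = 0 + 1/6 + 1/6 = 1/3

H(S|T) = -Σ P(S,T)·log₂ P(S|T), where P(S|T) = P(S,T) / P(T)
  (cells with P(S,T) = 0 contribute 0)
  (S=0,T=0): P(S|T) = (5/12)/(2/3) = 5/8;  -(5/12)·log₂(5/8) = 0.2825
  (S=1,T=0): P(S|T) = (1/12)/(2/3) = 1/8;  -(1/12)·log₂(1/8) = 0.2500
  (S=1,T=1): P(S|T) = (1/6)/(1/3) = 1/2;  -(1/6)·log₂(1/2) = 0.1667
  (S=2,T=0): P(S|T) = (1/6)/(2/3) = 1/4;  -(1/6)·log₂(1/4) = 0.3333
  (S=2,T=1): P(S|T) = (1/6)/(1/3) = 1/2;  -(1/6)·log₂(1/2) = 0.1667
H(S|T) = 0.2825 + 0.2500 + 0.1667 + 0.3333 + 0.1667
  = 1.1992 bits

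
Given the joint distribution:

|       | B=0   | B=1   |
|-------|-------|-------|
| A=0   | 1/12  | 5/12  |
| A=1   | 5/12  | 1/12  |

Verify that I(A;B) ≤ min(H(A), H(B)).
Marginal P(A) (row sums):
  P(A=0) = 1/12 + 5/12 = 1/2
  P(A=1) = 5/12 + 1/12 = 1/2
Marginal P(B) (column sums):
  P(B=0) = 1/12 + 5/12 = 1/2
  P(B=1) = 5/12 + 1/12 = 1/2

H(A) = -[(1/2)·log₂(1/2) + (1/2)·log₂(1/2)]
  = 0.5000 + 0.5000
  = 1.0000 bits
H(B) = -[(1/2)·log₂(1/2) + (1/2)·log₂(1/2)]
  = 0.5000 + 0.5000
  = 1.0000 bits
H(A,B) = -[(1/12)·log₂(1/12) + (5/12)·log₂(5/12) + (5/12)·log₂(5/12) + (1/12)·log₂(1/12)]
  = 0.2987 + 0.5263 + 0.5263 + 0.2987
  = 1.6500 bits

I(A;B) = H(A) + H(B) - H(A,B)
  = 1.0000 + 1.0000 - 1.6500
  = 0.3500 bits

min(H(A), H(B)) = min(1.0000, 1.0000) = 1.0000 bits
Since 0.3500 ≤ 1.0000, the bound is satisfied ✓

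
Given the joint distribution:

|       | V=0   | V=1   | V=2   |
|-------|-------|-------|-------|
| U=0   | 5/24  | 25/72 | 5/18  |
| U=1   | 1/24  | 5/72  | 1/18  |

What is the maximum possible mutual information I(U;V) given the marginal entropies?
The upper bound on mutual information is I(U;V) ≤ min(H(U), H(V)).

Marginal P(U) (row sums):
  P(U=0) = 5/24 + 25/72 + 5/18 = 5/6
  P(U=1) = 1/24 + 5/72 + 1/18 = 1/6
Marginal P(V) (column sums):
  P(V=0) = 5/24 + 1/24 = 1/4
  P(V=1) = 25/72 + 5/72 = 5/12
  P(V=2) = 5/18 + 1/18 = 1/3

H(U) = -[(5/6)·log₂(5/6) + (1/6)·log₂(1/6)]
  = 0.2192 + 0.4308
  = 0.6500 bits
H(V) = -[(1/4)·log₂(1/4) + (5/12)·log₂(5/12) + (1/3)·log₂(1/3)]
  = 0.5000 + 0.5263 + 0.5283
  = 1.5546 bits

Maximum possible I(U;V) = min(0.6500, 1.5546) = 0.6500 bits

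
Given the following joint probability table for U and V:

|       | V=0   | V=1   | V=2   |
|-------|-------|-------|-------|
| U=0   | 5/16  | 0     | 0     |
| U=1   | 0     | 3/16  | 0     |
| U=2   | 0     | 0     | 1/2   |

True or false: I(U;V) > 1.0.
Marginal P(U) (row sums):
  P(U=0) = 5/16 + 0 + 0 = 5/16
  P(U=1) = 0 + 3/16 + 0 = 3/16
  P(U=2) = 0 + 0 + 1/2 = 1/2
Marginal P(V) (column sums):
  P(V=0) = 5/16 + 0 + 0 = 5/16
  P(V=1) = 0 + 3/16 + 0 = 3/16
  P(V=2) = 0 + 0 + 1/2 = 1/2

H(U) = -[(5/16)·log₂(5/16) + (3/16)·log₂(3/16) + (1/2)·log₂(1/2)]
  = 0.5244 + 0.4528 + 0.5000
  = 1.4772 bits
H(V) = -[(5/16)·log₂(5/16) + (3/16)·log₂(3/16) + (1/2)·log₂(1/2)]
  = 0.5244 + 0.4528 + 0.5000
  = 1.4772 bits
H(U,V) = -[(5/16)·log₂(5/16) + (3/16)·log₂(3/16) + (1/2)·log₂(1/2)]
  = 0.5244 + 0.4528 + 0.5000
  = 1.4772 bits

I(U;V) = H(U) + H(V) - H(U,V)
  = 1.4772 + 1.4772 - 1.4772
  = 1.4772 bits

True. I(U;V) = 1.4772 bits, which is > 1.0 bits.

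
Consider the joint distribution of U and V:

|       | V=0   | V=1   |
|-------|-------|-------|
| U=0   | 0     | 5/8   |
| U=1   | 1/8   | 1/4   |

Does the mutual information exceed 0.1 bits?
Marginal P(U) (row sums):
  P(U=0) = 0 + 5/8 = 5/8
  P(U=1) = 1/8 + 1/4 = 3/8
Marginal P(V) (column sums):
  P(V=0) = 0 + 1/8 = 1/8
  P(V=1) = 5/8 + 1/4 = 7/8

H(U) = -[(5/8)·log₂(5/8) + (3/8)·log₂(3/8)]
  = 0.4238 + 0.5306
  = 0.9544 bits
H(V) = -[(1/8)·log₂(1/8) + (7/8)·log₂(7/8)]
  = 0.3750 + 0.1686
  = 0.5436 bits
H(U,V) = -[(5/8)·log₂(5/8) + (1/8)·log₂(1/8) + (1/4)·log₂(1/4)]
  = 0.4238 + 0.3750 + 0.5000
  = 1.2988 bits

I(U;V) = H(U) + H(V) - H(U,V)
  = 0.9544 + 0.5436 - 1.2988
  = 0.1992 bits

Yes. I(U;V) = 0.1992 bits, which is > 0.1 bits.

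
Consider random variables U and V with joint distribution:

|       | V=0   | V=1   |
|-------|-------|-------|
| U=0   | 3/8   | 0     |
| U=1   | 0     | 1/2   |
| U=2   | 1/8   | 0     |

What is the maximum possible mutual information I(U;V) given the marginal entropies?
The upper bound on mutual information is I(U;V) ≤ min(H(U), H(V)).

Marginal P(U) (row sums):
  P(U=0) = 3/8 + 0 = 3/8
  P(U=1) = 0 + 1/2 = 1/2
  P(U=2) = 1/8 + 0 = 1/8
Marginal P(V) (column sums):
  P(V=0) = 3/8 + 0 + 1/8 = 1/2
  P(V=1) = 0 + 1/2 + 0 = 1/2

H(U) = -[(3/8)·log₂(3/8) + (1/2)·log₂(1/2) + (1/8)·log₂(1/8)]
  = 0.5306 + 0.5000 + 0.3750
  = 1.4056 bits
H(V) = -[(1/2)·log₂(1/2) + (1/2)·log₂(1/2)]
  = 0.5000 + 0.5000
  = 1.0000 bits

Maximum possible I(U;V) = min(1.4056, 1.0000) = 1.0000 bits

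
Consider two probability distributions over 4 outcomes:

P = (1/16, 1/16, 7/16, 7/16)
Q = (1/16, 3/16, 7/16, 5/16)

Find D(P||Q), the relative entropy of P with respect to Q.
D(P||Q) = Σ P(i) log₂(P(i)/Q(i))
  i=0: (1/16) × log₂((1/16)/(1/16)) = (1/16) × log₂(1) = 0.0000
  i=1: (1/16) × log₂((1/16)/(3/16)) = (1/16) × log₂(1/3) = -0.0991
  i=2: (7/16) × log₂((7/16)/(7/16)) = (7/16) × log₂(1) = 0.0000
  i=3: (7/16) × log₂((7/16)/(5/16)) = (7/16) × log₂(7/5) = 0.2124
D(P||Q) = 0.0000 - 0.0991 + 0.0000 + 0.2124
  = 0.1133 bits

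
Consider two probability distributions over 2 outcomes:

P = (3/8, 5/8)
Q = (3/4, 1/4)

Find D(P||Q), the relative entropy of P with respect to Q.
D(P||Q) = Σ P(i) log₂(P(i)/Q(i))
  i=0: (3/8) × log₂((3/8)/(3/4)) = (3/8) × log₂(1/2) = -0.3750
  i=1: (5/8) × log₂((5/8)/(1/4)) = (5/8) × log₂(5/2) = 0.8262
D(P||Q) = -0.3750 + 0.8262
  = 0.4512 bits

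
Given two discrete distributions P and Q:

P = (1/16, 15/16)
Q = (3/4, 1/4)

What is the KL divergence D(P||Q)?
D(P||Q) = Σ P(i) log₂(P(i)/Q(i))
  i=0: (1/16) × log₂((1/16)/(3/4)) = (1/16) × log₂(1/12) = -0.2241
  i=1: (15/16) × log₂((15/16)/(1/4)) = (15/16) × log₂(15/4) = 1.7877
D(P||Q) = -0.2241 + 1.7877
  = 1.5636 bits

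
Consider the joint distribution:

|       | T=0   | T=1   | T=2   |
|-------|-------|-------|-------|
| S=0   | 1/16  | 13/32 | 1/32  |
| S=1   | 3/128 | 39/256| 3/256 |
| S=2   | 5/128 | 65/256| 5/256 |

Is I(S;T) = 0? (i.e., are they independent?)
Marginal P(S) (row sums):
  P(S=0) = 1/16 + 13/32 + 1/32 = 1/2
  P(S=1) = 3/128 + 39/256 + 3/256 = 3/16
  P(S=2) = 5/128 + 65/256 + 5/256 = 5/16
Marginal P(T) (column sums):
  P(T=0) = 1/16 + 3/128 + 5/128 = 1/8
  P(T=1) = 13/32 + 39/256 + 65/256 = 13/16
  P(T=2) = 1/32 + 3/256 + 5/256 = 1/16

S and T are independent iff P(S=i,T=j) = P(S=i)·P(T=j) for every cell.
  P(S=0)·P(T=0) = 1/2 × 1/8 = 1/16 = P(S=0,T=0) ✓
  P(S=0)·P(T=1) = 1/2 × 13/16 = 13/32 = P(S=0,T=1) ✓
  P(S=0)·P(T=2) = 1/2 × 1/16 = 1/32 = P(S=0,T=2) ✓
  P(S=1)·P(T=0) = 3/16 × 1/8 = 3/128 = P(S=1,T=0) ✓
  P(S=1)·P(T=1) = 3/16 × 13/16 = 39/256 = P(S=1,T=1) ✓
  P(S=1)·P(T=2) = 3/16 × 1/16 = 3/256 = P(S=1,T=2) ✓
  P(S=2)·P(T=0) = 5/16 × 1/8 = 5/128 = P(S=2,T=0) ✓
  P(S=2)·P(T=1) = 5/16 × 13/16 = 65/256 = P(S=2,T=1) ✓
  P(S=2)·P(T=2) = 5/16 × 1/16 = 5/256 = P(S=2,T=2) ✓

Yes, S and T are independent: every cell factors, so I(S;T) = 0 bits.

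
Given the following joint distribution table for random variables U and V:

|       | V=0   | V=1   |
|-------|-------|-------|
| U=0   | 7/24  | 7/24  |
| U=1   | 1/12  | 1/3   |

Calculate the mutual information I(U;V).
Marginal P(U) (row sums):
  P(U=0) = 7/24 + 7/24 = 7/12
  P(U=1) = 1/12 + 1/3 = 5/12
Marginal P(V) (column sums):
  P(V=0) = 7/24 + 1/12 = 3/8
  P(V=1) = 7/24 + 1/3 = 5/8

H(U) = -[(7/12)·log₂(7/12) + (5/12)·log₂(5/12)]
  = 0.4536 + 0.5263
  = 0.9799 bits
H(V) = -[(3/8)·log₂(3/8) + (5/8)·log₂(5/8)]
  = 0.5306 + 0.4238
  = 0.9544 bits
H(U,V) = -[(7/24)·log₂(7/24) + (7/24)·log₂(7/24) + (1/12)·log₂(1/12) + (1/3)·log₂(1/3)]
  = 0.5185 + 0.5185 + 0.2987 + 0.5283
  = 1.8640 bits

I(U;V) = H(U) + H(V) - H(U,V)
  = 0.9799 + 0.9544 - 1.8640
  = 0.0703 bits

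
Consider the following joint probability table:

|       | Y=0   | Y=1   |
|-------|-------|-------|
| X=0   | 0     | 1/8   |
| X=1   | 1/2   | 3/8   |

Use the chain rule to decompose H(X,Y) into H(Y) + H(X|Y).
By the chain rule: H(X,Y) = H(Y) + H(X|Y)

Marginal P(Y) (column sums):
  P(Y=0) = 0 + 1/2 = 1/2
  P(Y=1) = 1/8 + 3/8 = 1/2
H(Y) = -[(1/2)·log₂(1/2) + (1/2)·log₂(1/2)]
  = 0.5000 + 0.5000
  = 1.0000 bits
H(X|Y) = -Σ P(X,Y)·log₂ P(X|Y), where P(X|Y) = P(X,Y) / P(Y)
  (cells with P(X,Y) = 0 contribute 0)
  (X=0,Y=1): P(X|Y) = (1/8)/(1/2) = 1/4;  -(1/8)·log₂(1/4) = 0.2500
  (X=1,Y=0): P(X|Y) = (1/2)/(1/2) = 1;  -(1/2)·log₂(1) = 0.0000
  (X=1,Y=1): P(X|Y) = (3/8)/(1/2) = 3/4;  -(3/8)·log₂(3/4) = 0.1556
H(X|Y) = 0.2500 + 0.0000 + 0.1556
  = 0.4056 bits

H(X,Y) = H(Y) + H(X|Y) = 1.0000 + 0.4056 = 1.4056 bits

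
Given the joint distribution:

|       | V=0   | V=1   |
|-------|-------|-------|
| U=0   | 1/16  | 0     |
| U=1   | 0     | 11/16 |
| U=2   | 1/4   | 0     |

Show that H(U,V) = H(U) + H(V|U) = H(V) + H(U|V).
Marginal P(U) (row sums):
  P(U=0) = 1/16 + 0 = 1/16
  P(U=1) = 0 + 11/16 = 11/16
  P(U=2) = 1/4 + 0 = 1/4
Marginal P(V) (column sums):
  P(V=0) = 1/16 + 0 + 1/4 = 5/16
  P(V=1) = 0 + 11/16 + 0 = 11/16

Decomposition 1: H(U) + H(V|U)
H(U) = -[(1/16)·log₂(1/16) + (11/16)·log₂(11/16) + (1/4)·log₂(1/4)]
  = 0.2500 + 0.3716 + 0.5000
  = 1.1216 bits
H(V|U) = -Σ P(U,V)·log₂ P(V|U), where P(V|U) = P(U,V) / P(U)
  (cells with P(U,V) = 0 contribute 0)
  (U=0,V=0): P(V|U) = (1/16)/(1/16) = 1;  -(1/16)·log₂(1) = 0.0000
  (U=1,V=1): P(V|U) = (11/16)/(11/16) = 1;  -(11/16)·log₂(1) = 0.0000
  (U=2,V=0): P(V|U) = (1/4)/(1/4) = 1;  -(1/4)·log₂(1) = 0.0000
H(V|U) = 0.0000 + 0.0000 + 0.0000
  = 0.0000 bits
H(U) + H(V|U) = 1.1216 + 0.0000 = 1.1216 bits

Decomposition 2: H(V) + H(U|V)
H(V) = -[(5/16)·log₂(5/16) + (11/16)·log₂(11/16)]
  = 0.5244 + 0.3716
  = 0.8960 bits
H(U|V) = -Σ P(U,V)·log₂ P(U|V), where P(U|V) = P(U,V) / P(V)
  (cells with P(U,V) = 0 contribute 0)
  (U=0,V=0): P(U|V) = (1/16)/(5/16) = 1/5;  -(1/16)·log₂(1/5) = 0.1451
  (U=1,V=1): P(U|V) = (11/16)/(11/16) = 1;  -(11/16)·log₂(1) = 0.0000
  (U=2,V=0): P(U|V) = (1/4)/(5/16) = 4/5;  -(1/4)·log₂(4/5) = 0.0805
H(U|V) = 0.1451 + 0.0000 + 0.0805
  = 0.2256 bits
H(V) + H(U|V) = 0.8960 + 0.2256 = 1.1216 bits

Direct computation of the joint entropy:
H(U,V) = -[(1/16)·log₂(1/16) + (11/16)·log₂(11/16) + (1/4)·log₂(1/4)]
  = 0.2500 + 0.3716 + 0.5000
  = 1.1216 bits

All three agree: H(U,V) = 1.1216 bits ✓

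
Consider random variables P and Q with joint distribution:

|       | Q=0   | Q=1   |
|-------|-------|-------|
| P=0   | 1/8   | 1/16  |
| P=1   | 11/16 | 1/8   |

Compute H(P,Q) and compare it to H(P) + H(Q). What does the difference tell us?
Marginal P(P) (row sums):
  P(P=0) = 1/8 + 1/16 = 3/16
  P(P=1) = 11/16 + 1/8 = 13/16
Marginal P(Q) (column sums):
  P(Q=0) = 1/8 + 11/16 = 13/16
  P(Q=1) = 1/16 + 1/8 = 3/16

H(P,Q) = -[(1/8)·log₂(1/8) + (1/16)·log₂(1/16) + (11/16)·log₂(11/16) + (1/8)·log₂(1/8)]
  = 0.3750 + 0.2500 + 0.3716 + 0.3750
  = 1.3716 bits
H(P) = -[(3/16)·log₂(3/16) + (13/16)·log₂(13/16)]
  = 0.4528 + 0.2434
  = 0.6962 bits
H(Q) = -[(13/16)·log₂(13/16) + (3/16)·log₂(3/16)]
  = 0.2434 + 0.4528
  = 0.6962 bits

H(P) + H(Q) = 0.6962 + 0.6962 = 1.3924 bits
Difference: H(P) + H(Q) - H(P,Q) = 1.3924 - 1.3716 = 0.0208 bits = I(P;Q)

The difference is the mutual information; it is positive here, so P and Q are dependent (knowing one reduces uncertainty about the other by 0.0208 bits).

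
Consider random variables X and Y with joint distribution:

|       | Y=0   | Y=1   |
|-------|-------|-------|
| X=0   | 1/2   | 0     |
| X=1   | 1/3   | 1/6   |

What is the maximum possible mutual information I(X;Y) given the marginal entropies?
The upper bound on mutual information is I(X;Y) ≤ min(H(X), H(Y)).

Marginal P(X) (row sums):
  P(X=0) = 1/2 + 0 = 1/2
  P(X=1) = 1/3 + 1/6 = 1/2
Marginal P(Y) (column sums):
  P(Y=0) = 1/2 + 1/3 = 5/6
  P(Y=1) = 0 + 1/6 = 1/6

H(X) = -[(1/2)·log₂(1/2) + (1/2)·log₂(1/2)]
  = 0.5000 + 0.5000
  = 1.0000 bits
H(Y) = -[(5/6)·log₂(5/6) + (1/6)·log₂(1/6)]
  = 0.2192 + 0.4308
  = 0.6500 bits

Maximum possible I(X;Y) = min(1.0000, 0.6500) = 0.6500 bits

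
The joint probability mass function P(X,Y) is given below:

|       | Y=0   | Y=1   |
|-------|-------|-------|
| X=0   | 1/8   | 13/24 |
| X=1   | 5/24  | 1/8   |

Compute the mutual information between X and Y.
Marginal P(X) (row sums):
  P(X=0) = 1/8 + 13/24 = 2/3
  P(X=1) = 5/24 + 1/8 = 1/3
Marginal P(Y) (column sums):
  P(Y=0) = 1/8 + 5/24 = 1/3
  P(Y=1) = 13/24 + 1/8 = 2/3

H(X) = -[(2/3)·log₂(2/3) + (1/3)·log₂(1/3)]
  = 0.3900 + 0.5283
  = 0.9183 bits
H(Y) = -[(1/3)·log₂(1/3) + (2/3)·log₂(2/3)]
  = 0.5283 + 0.3900
  = 0.9183 bits
H(X,Y) = -[(1/8)·log₂(1/8) + (13/24)·log₂(13/24) + (5/24)·log₂(5/24) + (1/8)·log₂(1/8)]
  = 0.3750 + 0.4791 + 0.4715 + 0.3750
  = 1.7006 bits

I(X;Y) = H(X) + H(Y) - H(X,Y)
  = 0.9183 + 0.9183 - 1.7006
  = 0.1360 bits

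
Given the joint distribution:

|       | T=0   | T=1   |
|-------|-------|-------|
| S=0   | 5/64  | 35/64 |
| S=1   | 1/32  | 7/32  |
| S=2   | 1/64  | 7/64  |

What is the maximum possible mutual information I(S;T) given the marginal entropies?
The upper bound on mutual information is I(S;T) ≤ min(H(S), H(T)).

Marginal P(S) (row sums):
  P(S=0) = 5/64 + 35/64 = 5/8
  P(S=1) = 1/32 + 7/32 = 1/4
  P(S=2) = 1/64 + 7/64 = 1/8
Marginal P(T) (column sums):
  P(T=0) = 5/64 + 1/32 + 1/64 = 1/8
  P(T=1) = 35/64 + 7/32 + 7/64 = 7/8

H(S) = -[(5/8)·log₂(5/8) + (1/4)·log₂(1/4) + (1/8)·log₂(1/8)]
  = 0.4238 + 0.5000 + 0.3750
  = 1.2988 bits
H(T) = -[(1/8)·log₂(1/8) + (7/8)·log₂(7/8)]
  = 0.3750 + 0.1686
  = 0.5436 bits

Maximum possible I(S;T) = min(1.2988, 0.5436) = 0.5436 bits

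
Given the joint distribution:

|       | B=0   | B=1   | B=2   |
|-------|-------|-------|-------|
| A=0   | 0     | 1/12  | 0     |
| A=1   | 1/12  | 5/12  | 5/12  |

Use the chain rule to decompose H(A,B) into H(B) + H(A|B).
By the chain rule: H(A,B) = H(B) + H(A|B)

Marginal P(B) (column sums):
  P(B=0) = 0 + 1/12 = 1/12
  P(B=1) = 1/12 + 5/12 = 1/2
  P(B=2) = 0 + 5/12 = 5/12
H(B) = -[(1/12)·log₂(1/12) + (1/2)·log₂(1/2) + (5/12)·log₂(5/12)]
  = 0.2987 + 0.5000 + 0.5263
  = 1.3250 bits
H(A|B) = -Σ P(A,B)·log₂ P(A|B), where P(A|B) = P(A,B) / P(B)
  (cells with P(A,B) = 0 contribute 0)
  (A=0,B=1): P(A|B) = (1/12)/(1/2) = 1/6;  -(1/12)·log₂(1/6) = 0.2154
  (A=1,B=0): P(A|B) = (1/12)/(1/12) = 1;  -(1/12)·log₂(1) = 0.0000
  (A=1,B=1): P(A|B) = (5/12)/(1/2) = 5/6;  -(5/12)·log₂(5/6) = 0.1096
  (A=1,B=2): P(A|B) = (5/12)/(5/12) = 1;  -(5/12)·log₂(1) = 0.0000
H(A|B) = 0.2154 + 0.0000 + 0.1096 + 0.0000
  = 0.3250 bits

H(A,B) = H(B) + H(A|B) = 1.3250 + 0.3250 = 1.6500 bits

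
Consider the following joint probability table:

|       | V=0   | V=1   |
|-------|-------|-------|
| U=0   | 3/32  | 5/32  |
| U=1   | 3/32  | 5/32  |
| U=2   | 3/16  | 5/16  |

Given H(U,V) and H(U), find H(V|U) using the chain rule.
From the chain rule: H(U,V) = H(U) + H(V|U)
Therefore: H(V|U) = H(U,V) - H(U)

H(U,V) = -[(3/32)·log₂(3/32) + (5/32)·log₂(5/32) + (3/32)·log₂(3/32) + (5/32)·log₂(5/32) + (3/16)·log₂(3/16) + (5/16)·log₂(5/16)]
  = 0.3202 + 0.4184 + 0.3202 + 0.4184 + 0.4528 + 0.5244
  = 2.4544 bits
Marginal P(U) (row sums):
  P(U=0) = 3/32 + 5/32 = 1/4
  P(U=1) = 3/32 + 5/32 = 1/4
  P(U=2) = 3/16 + 5/16 = 1/2
H(U) = -[(1/4)·log₂(1/4) + (1/4)·log₂(1/4) + (1/2)·log₂(1/2)]
  = 0.5000 + 0.5000 + 0.5000
  = 1.5000 bits

H(V|U) = 2.4544 - 1.5000 = 0.9544 bits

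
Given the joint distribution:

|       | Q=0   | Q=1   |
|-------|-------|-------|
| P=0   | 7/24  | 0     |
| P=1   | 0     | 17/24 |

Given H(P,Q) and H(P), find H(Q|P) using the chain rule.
From the chain rule: H(P,Q) = H(P) + H(Q|P)
Therefore: H(Q|P) = H(P,Q) - H(P)

H(P,Q) = -[(7/24)·log₂(7/24) + (17/24)·log₂(17/24)]
  = 0.5185 + 0.3524
  = 0.8709 bits
Marginal P(P) (row sums):
  P(P=0) = 7/24 + 0 = 7/24
  P(P=1) = 0 + 17/24 = 17/24
H(P) = -[(7/24)·log₂(7/24) + (17/24)·log₂(17/24)]
  = 0.5185 + 0.3524
  = 0.8709 bits

H(Q|P) = 0.8709 - 0.8709 = 0.0000 bits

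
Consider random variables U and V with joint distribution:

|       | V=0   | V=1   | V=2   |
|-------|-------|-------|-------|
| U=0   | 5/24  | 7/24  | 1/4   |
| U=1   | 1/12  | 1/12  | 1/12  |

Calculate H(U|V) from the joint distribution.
Marginal P(V) (column sums):
  P(V=0) = 5/24 + 1/12 = 7/24
  P(V=1) = 7/24 + 1/12 = 3/8
  P(V=2) = 1/4 + 1/12 = 1/3

H(U|V) = -Σ P(U,V)·log₂ P(U|V), where P(U|V) = P(U,V) / P(V)
  (U=0,V=0): P(U|V) = (5/24)/(7/24) = 5/7;  -(5/24)·log₂(5/7) = 0.1011
  (U=0,V=1): P(U|V) = (7/24)/(3/8) = 7/9;  -(7/24)·log₂(7/9) = 0.1057
  (U=0,V=2): P(U|V) = (1/4)/(1/3) = 3/4;  -(1/4)·log₂(3/4) = 0.1038
  (U=1,V=0): P(U|V) = (1/12)/(7/24) = 2/7;  -(1/12)·log₂(2/7) = 0.1506
  (U=1,V=1): P(U|V) = (1/12)/(3/8) = 2/9;  -(1/12)·log₂(2/9) = 0.1808
  (U=1,V=2): P(U|V) = (1/12)/(1/3) = 1/4;  -(1/12)·log₂(1/4) = 0.1667
H(U|V) = 0.1011 + 0.1057 + 0.1038 + 0.1506 + 0.1808 + 0.1667
  = 0.8087 bits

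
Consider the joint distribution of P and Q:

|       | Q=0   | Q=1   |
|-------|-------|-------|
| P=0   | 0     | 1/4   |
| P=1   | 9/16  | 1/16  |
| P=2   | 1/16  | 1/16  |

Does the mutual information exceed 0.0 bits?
Marginal P(P) (row sums):
  P(P=0) = 0 + 1/4 = 1/4
  P(P=1) = 9/16 + 1/16 = 5/8
  P(P=2) = 1/16 + 1/16 = 1/8
Marginal P(Q) (column sums):
  P(Q=0) = 0 + 9/16 + 1/16 = 5/8
  P(Q=1) = 1/4 + 1/16 + 1/16 = 3/8

H(P) = -[(1/4)·log₂(1/4) + (5/8)·log₂(5/8) + (1/8)·log₂(1/8)]
  = 0.5000 + 0.4238 + 0.3750
  = 1.2988 bits
H(Q) = -[(5/8)·log₂(5/8) + (3/8)·log₂(3/8)]
  = 0.4238 + 0.5306
  = 0.9544 bits
H(P,Q) = -[(1/4)·log₂(1/4) + (9/16)·log₂(9/16) + (1/16)·log₂(1/16) + (1/16)·log₂(1/16) + (1/16)·log₂(1/16)]
  = 0.5000 + 0.4669 + 0.2500 + 0.2500 + 0.2500
  = 1.7169 bits

I(P;Q) = H(P) + H(Q) - H(P,Q)
  = 1.2988 + 0.9544 - 1.7169
  = 0.5363 bits

Yes. I(P;Q) = 0.5363 bits, which is > 0.0 bits.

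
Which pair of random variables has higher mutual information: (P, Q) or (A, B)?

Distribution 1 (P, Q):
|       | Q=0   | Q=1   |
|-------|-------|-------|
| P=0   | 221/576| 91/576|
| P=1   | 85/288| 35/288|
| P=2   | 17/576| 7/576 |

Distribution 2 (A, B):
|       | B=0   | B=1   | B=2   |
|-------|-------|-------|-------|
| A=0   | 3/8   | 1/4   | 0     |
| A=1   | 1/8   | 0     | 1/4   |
Distribution 1 (P, Q):
Marginal P(P) (row sums):
  P(P=0) = 221/576 + 91/576 = 13/24
  P(P=1) = 85/288 + 35/288 = 5/12
  P(P=2) = 17/576 + 7/576 = 1/24
Marginal P(Q) (column sums):
  P(Q=0) = 221/576 + 85/288 + 17/576 = 17/24
  P(Q=1) = 91/576 + 35/288 + 7/576 = 7/24

H(P) = -[(13/24)·log₂(13/24) + (5/12)·log₂(5/12) + (1/24)·log₂(1/24)]
  = 0.4791 + 0.5263 + 0.1910
  = 1.1964 bits
H(Q) = -[(17/24)·log₂(17/24) + (7/24)·log₂(7/24)]
  = 0.3524 + 0.5185
  = 0.8709 bits
H(P,Q) = -[(221/576)·log₂(221/576) + (91/576)·log₂(91/576) + (85/288)·log₂(85/288) + (35/288)·log₂(35/288) + (17/576)·log₂(17/576) + (7/576)·log₂(7/576)]
  = 0.5303 + 0.4206 + 0.5196 + 0.3695 + 0.1500 + 0.0773
  = 2.0673 bits

I(P;Q) = H(P) + H(Q) - H(P,Q)
  = 1.1964 + 0.8709 - 2.0673
  = 0.0000 bits

Distribution 2 (A, B):
Marginal P(A) (row sums):
  P(A=0) = 3/8 + 1/4 + 0 = 5/8
  P(A=1) = 1/8 + 0 + 1/4 = 3/8
Marginal P(B) (column sums):
  P(B=0) = 3/8 + 1/8 = 1/2
  P(B=1) = 1/4 + 0 = 1/4
  P(B=2) = 0 + 1/4 = 1/4

H(A) = -[(5/8)·log₂(5/8) + (3/8)·log₂(3/8)]
  = 0.4238 + 0.5306
  = 0.9544 bits
H(B) = -[(1/2)·log₂(1/2) + (1/4)·log₂(1/4) + (1/4)·log₂(1/4)]
  = 0.5000 + 0.5000 + 0.5000
  = 1.5000 bits
H(A,B) = -[(3/8)·log₂(3/8) + (1/4)·log₂(1/4) + (1/8)·log₂(1/8) + (1/4)·log₂(1/4)]
  = 0.5306 + 0.5000 + 0.3750 + 0.5000
  = 1.9056 bits

I(A;B) = H(A) + H(B) - H(A,B)
  = 0.9544 + 1.5000 - 1.9056
  = 0.5488 bits

I(A;B) = 0.5488 bits > I(P;Q) = 0.0000 bits, so (A, B) has the higher mutual information (stronger dependence).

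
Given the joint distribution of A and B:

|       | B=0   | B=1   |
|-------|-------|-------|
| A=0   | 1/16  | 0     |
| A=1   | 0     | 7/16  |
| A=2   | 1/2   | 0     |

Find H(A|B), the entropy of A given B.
Marginal P(B) (column sums):
  P(B=0) = 1/16 + 0 + 1/2 = 9/16
  P(B=1) = 0 + 7/16 + 0 = 7/16

H(A|B) = -Σ P(A,B)·log₂ P(A|B), where P(A|B) = P(A,B) / P(B)
  (cells with P(A,B) = 0 contribute 0)
  (A=0,B=0): P(A|B) = (1/16)/(9/16) = 1/9;  -(1/16)·log₂(1/9) = 0.1981
  (A=1,B=1): P(A|B) = (7/16)/(7/16) = 1;  -(7/16)·log₂(1) = 0.0000
  (A=2,B=0): P(A|B) = (1/2)/(9/16) = 8/9;  -(1/2)·log₂(8/9) = 0.0850
H(A|B) = 0.1981 + 0.0000 + 0.0850
  = 0.2831 bits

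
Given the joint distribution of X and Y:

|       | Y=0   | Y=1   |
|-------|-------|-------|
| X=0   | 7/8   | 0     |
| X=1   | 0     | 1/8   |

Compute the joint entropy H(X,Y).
H(X,Y) = -Σ P(X,Y) log₂ P(X,Y), summed over the non-zero cells:
H(X,Y) = -[(7/8)·log₂(7/8) + (1/8)·log₂(1/8)]
  = 0.1686 + 0.3750
  = 0.5436 bits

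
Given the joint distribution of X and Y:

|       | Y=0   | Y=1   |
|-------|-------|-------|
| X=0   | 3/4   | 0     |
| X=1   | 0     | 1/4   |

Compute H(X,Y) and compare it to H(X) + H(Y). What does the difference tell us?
Marginal P(X) (row sums):
  P(X=0) = 3/4 + 0 = 3/4
  P(X=1) = 0 + 1/4 = 1/4
Marginal P(Y) (column sums):
  P(Y=0) = 3/4 + 0 = 3/4
  P(Y=1) = 0 + 1/4 = 1/4

H(X,Y) = -[(3/4)·log₂(3/4) + (1/4)·log₂(1/4)]
  = 0.3113 + 0.5000
  = 0.8113 bits
H(X) = -[(3/4)·log₂(3/4) + (1/4)·log₂(1/4)]
  = 0.3113 + 0.5000
  = 0.8113 bits
H(Y) = -[(3/4)·log₂(3/4) + (1/4)·log₂(1/4)]
  = 0.3113 + 0.5000
  = 0.8113 bits

H(X) + H(Y) = 0.8113 + 0.8113 = 1.6226 bits
Difference: H(X) + H(Y) - H(X,Y) = 1.6226 - 0.8113 = 0.8113 bits = I(X;Y)

The difference is the mutual information; it is positive here, so X and Y are dependent (knowing one reduces uncertainty about the other by 0.8113 bits).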